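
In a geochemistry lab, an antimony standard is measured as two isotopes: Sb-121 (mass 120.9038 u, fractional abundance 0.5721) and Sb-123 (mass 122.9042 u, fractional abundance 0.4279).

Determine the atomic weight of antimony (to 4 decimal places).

Ar = Σ fᵢ·mᵢ = 0.5721 × 120.9038 + 0.4279 × 122.9042
= 69.16906 + 52.59071 = 121.75977 u

121.7598 u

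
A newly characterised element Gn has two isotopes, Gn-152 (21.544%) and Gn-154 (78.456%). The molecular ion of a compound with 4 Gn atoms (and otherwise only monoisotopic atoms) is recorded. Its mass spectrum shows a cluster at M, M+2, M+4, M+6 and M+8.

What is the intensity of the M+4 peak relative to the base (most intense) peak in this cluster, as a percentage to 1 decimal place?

(0.21544 + 0.78456)^4 gives M 0.0022, M+2 0.0314, M+4 0.1714, M+6 0.4162, M+8 0.3789; the largest is M+6.
P(M+6) = C(4,3) × 0.21544^1 × 0.78456^3 = 4 × 0.21544 × 0.48292366 = 0.416164 (base)
P(M+4) = C(4,2) × 0.21544^2 × 0.78456^2 = 6 × 0.04641439 × 0.61553439 = 0.171418
Relative intensity = 0.171418 / 0.416164 × 100 = 41.2

41.2%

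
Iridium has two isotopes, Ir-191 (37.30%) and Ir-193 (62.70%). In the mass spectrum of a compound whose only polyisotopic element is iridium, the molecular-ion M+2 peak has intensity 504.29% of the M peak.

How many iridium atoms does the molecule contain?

3

With n Ir atoms, P(M+2)/P(M) = C(n,1)·p^(n−1)q / p^n = n·q/p = n · 0.6270/0.3730.
n = 5.0429 × 0.3730/0.6270 = 3.00 ≈ 3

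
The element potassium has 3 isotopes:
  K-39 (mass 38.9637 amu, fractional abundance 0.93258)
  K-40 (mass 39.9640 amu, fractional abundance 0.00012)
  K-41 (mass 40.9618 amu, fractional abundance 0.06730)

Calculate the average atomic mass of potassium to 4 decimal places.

39.0983 amu

The abundance-weighted mean is 0.93258 × 38.9637 + 0.00012 × 39.9640 + 0.06730 × 40.9618
= 36.33677 + 0.00480 + 2.75673 = 39.09830 amu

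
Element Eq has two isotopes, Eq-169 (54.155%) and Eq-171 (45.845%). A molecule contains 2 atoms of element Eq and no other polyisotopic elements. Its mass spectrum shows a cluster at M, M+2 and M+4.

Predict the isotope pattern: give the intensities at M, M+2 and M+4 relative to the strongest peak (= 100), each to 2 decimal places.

Each Eq atom is independently Eq-169 (p = 0.54155) or Eq-171 (q = 0.45845); the cluster is the binomial expansion (p + q)^2.
P(M) = 0.54155^2 = 0.293276
P(M+2) = 2 × 0.54155^1 × 0.45845^1 = 0.496547
P(M+4) = 0.45845^2 = 0.210176
The M+2 peak is largest (0.496547); scaling to 100 gives 59.06 : 100.00 : 42.33.

59.06 : 100.00 : 42.33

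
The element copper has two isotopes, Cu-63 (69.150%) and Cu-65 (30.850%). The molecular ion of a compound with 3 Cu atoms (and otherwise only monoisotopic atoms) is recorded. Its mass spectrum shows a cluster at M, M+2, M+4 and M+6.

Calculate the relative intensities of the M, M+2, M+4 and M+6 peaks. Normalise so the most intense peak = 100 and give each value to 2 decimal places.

Each Cu atom is independently Cu-63 (p = 0.69150) or Cu-65 (q = 0.30850); the cluster is the binomial expansion (p + q)^3.
P(M) = 0.69150^3 = 0.330656
P(M+2) = 3 × 0.69150^2 × 0.30850^1 = 0.442548
P(M+4) = 3 × 0.69150^1 × 0.30850^2 = 0.197435
P(M+6) = 0.30850^3 = 0.029361
The M+2 peak is largest (0.442548); scaling to 100 gives 74.72 : 100.00 : 44.61 : 6.63.

74.72 : 100.00 : 44.61 : 6.63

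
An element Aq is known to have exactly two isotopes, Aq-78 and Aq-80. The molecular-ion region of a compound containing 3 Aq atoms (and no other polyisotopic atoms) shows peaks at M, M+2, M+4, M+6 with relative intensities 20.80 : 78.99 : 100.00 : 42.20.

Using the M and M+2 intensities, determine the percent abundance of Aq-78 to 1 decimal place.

44.1%

Let p = fractional abundance of Aq-78. I(M+2)/I(M) = [C(3,1)·p^2·(1−p)] / p^3 = 3·(1−p)/p = 78.99/20.80 = 3.7976
(1−p)/p = 3.7976/3 = 1.2659  ⇒  p = 1/(1 + 1.2659) = 0.4413
Aq-78: 44.1%, Aq-80: 55.9%.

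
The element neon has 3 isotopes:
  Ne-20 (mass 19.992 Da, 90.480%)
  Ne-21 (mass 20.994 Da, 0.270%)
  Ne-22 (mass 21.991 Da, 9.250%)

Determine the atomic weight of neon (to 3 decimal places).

20.180 Da

Average mass = Σ (abundance × isotope mass) = 0.90480 × 19.992 + 0.00270 × 20.994 + 0.09250 × 21.991
= 18.0888 + 0.0567 + 2.0342 = 20.1797 Da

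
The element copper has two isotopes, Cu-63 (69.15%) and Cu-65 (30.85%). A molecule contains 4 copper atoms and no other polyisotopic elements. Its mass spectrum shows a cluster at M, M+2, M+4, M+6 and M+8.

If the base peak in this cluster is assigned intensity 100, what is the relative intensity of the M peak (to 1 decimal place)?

56.0

(0.6915 + 0.3085)^4 gives M 0.2286, M+2 0.4080, M+4 0.2731, M+6 0.0812, M+8 0.0091; the largest is M+2.
P(M+2) = C(4,1) × 0.6915^3 × 0.3085^1 = 4 × 0.33065611 × 0.3085 = 0.408030 (base)
P(M) = C(4,0) × 0.6915^4 × 0.3085^0 = 1 × 0.2286487 × 1.0000 = 0.228649
Relative intensity = 0.228649 / 0.408030 × 100 = 56.0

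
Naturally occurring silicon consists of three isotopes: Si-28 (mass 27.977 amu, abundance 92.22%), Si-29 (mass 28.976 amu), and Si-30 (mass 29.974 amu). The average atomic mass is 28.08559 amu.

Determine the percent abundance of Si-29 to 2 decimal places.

4.69%

The remaining 7.78% is split between Si-29 (fraction x) and Si-30 (fraction 0.0778 − x).
Substituting: 28.976x + 29.974(0.0778 − x) = 2.2852006
(28.976 − 29.974)x = -0.0467766  ⇒  x = 0.04687, y = 0.03093
Si-29: 4.69%, Si-30: 3.09%.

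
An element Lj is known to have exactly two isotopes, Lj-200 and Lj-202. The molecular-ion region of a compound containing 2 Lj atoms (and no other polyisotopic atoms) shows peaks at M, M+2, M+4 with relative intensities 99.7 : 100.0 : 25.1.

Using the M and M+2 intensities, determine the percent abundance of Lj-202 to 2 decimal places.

33.40%

Write p for the Lj-200 fraction. I(M+2)/I(M) = [C(2,1)·p^1·(1−p)] / p^2 = 2·(1−p)/p = 100.0/99.7 = 1.0030
(1−p)/p = 1.0030/2 = 0.5015  ⇒  p = 1/(1 + 0.5015) = 0.6660
Lj-200: 66.60%, Lj-202: 33.40%.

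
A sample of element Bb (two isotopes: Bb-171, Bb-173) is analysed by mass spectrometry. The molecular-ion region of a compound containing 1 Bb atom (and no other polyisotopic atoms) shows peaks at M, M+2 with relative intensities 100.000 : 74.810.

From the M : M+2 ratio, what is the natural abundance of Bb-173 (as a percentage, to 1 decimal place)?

Let p = fractional abundance of Bb-171. I(M+2)/I(M) = [C(1,1)·p^0·(1−p)] / p^1 = 1·(1−p)/p = 74.810/100.000 = 0.7481
(1−p)/p = 0.7481/1 = 0.7481  ⇒  p = 1/(1 + 0.7481) = 0.5720
Bb-171: 57.2%, Bb-173: 42.8%.

42.8%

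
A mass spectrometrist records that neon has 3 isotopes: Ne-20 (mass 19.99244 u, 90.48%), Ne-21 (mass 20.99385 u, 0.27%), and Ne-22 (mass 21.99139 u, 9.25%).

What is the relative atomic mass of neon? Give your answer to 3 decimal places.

20.180 u

Weight each isotope mass by its fractional abundance: 0.9048 × 19.99244 + 0.0027 × 20.99385 + 0.0925 × 21.99139
= 18.089160 + 0.056683 + 2.034204 = 20.180047 u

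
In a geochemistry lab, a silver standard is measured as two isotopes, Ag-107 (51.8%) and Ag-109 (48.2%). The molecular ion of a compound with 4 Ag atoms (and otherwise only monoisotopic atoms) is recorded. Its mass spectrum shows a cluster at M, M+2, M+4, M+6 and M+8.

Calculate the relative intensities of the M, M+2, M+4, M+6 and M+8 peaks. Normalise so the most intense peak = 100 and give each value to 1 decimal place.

19.2 : 71.6 : 100.0 : 62.0 : 14.4

Expanding (0.518 + 0.482)^4:
P(M) = 0.518^4 = 0.071998
P(M+2) = 4 × 0.518^3 × 0.482^1 = 0.267976
P(M+4) = 6 × 0.518^2 × 0.482^2 = 0.374029
P(M+6) = 4 × 0.518^1 × 0.482^3 = 0.232023
P(M+8) = 0.482^4 = 0.053974
The M+4 peak is largest (0.374029); scaling to 100 gives 19.2 : 71.6 : 100.0 : 62.0 : 14.4.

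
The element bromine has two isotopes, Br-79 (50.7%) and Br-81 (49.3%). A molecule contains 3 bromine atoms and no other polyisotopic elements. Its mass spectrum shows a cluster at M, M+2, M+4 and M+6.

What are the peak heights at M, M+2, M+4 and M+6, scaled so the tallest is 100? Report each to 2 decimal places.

34.28 : 100.00 : 97.24 : 31.52

Expanding (0.507 + 0.493)^3:
P(M) = 0.507^3 = 0.130324
P(M+2) = 3 × 0.507^2 × 0.493^1 = 0.380175
P(M+4) = 3 × 0.507^1 × 0.493^2 = 0.369678
P(M+6) = 0.493^3 = 0.119823
The M+2 peak is largest (0.380175); scaling to 100 gives 34.28 : 100.00 : 97.24 : 31.52.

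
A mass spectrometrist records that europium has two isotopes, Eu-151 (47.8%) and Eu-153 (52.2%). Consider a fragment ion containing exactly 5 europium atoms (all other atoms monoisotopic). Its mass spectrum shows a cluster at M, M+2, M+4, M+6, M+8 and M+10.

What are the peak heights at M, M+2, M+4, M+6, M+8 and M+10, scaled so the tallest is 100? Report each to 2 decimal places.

Expanding (0.478 + 0.522)^5:
P(M) = 0.478^5 = 0.024954
P(M+2) = 5 × 0.478^4 × 0.522^1 = 0.136255
P(M+4) = 10 × 0.478^3 × 0.522^2 = 0.297594
P(M+6) = 10 × 0.478^2 × 0.522^3 = 0.324988
P(M+8) = 5 × 0.478^1 × 0.522^4 = 0.177452
P(M+10) = 0.522^5 = 0.038757
The M+6 peak is largest (0.324988); scaling to 100 gives 7.68 : 41.93 : 91.57 : 100.00 : 54.60 : 11.93.

7.68 : 41.93 : 91.57 : 100.00 : 54.60 : 11.93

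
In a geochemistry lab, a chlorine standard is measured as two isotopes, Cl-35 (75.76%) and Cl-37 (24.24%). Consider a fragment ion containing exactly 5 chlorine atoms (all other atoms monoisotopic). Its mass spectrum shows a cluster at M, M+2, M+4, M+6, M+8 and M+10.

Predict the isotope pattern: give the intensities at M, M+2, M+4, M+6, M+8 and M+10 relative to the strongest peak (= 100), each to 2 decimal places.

Expanding (0.7576 + 0.2424)^5:
P(M) = 0.7576^5 = 0.249574
P(M+2) = 5 × 0.7576^4 × 0.2424^1 = 0.399266
P(M+4) = 10 × 0.7576^3 × 0.2424^2 = 0.255497
P(M+6) = 10 × 0.7576^2 × 0.2424^3 = 0.081748
P(M+8) = 5 × 0.7576^1 × 0.2424^4 = 0.013078
P(M+10) = 0.2424^5 = 0.000837
The M+2 peak is largest (0.399266); scaling to 100 gives 62.51 : 100.00 : 63.99 : 20.47 : 3.28 : 0.21.

62.51 : 100.00 : 63.99 : 20.47 : 3.28 : 0.21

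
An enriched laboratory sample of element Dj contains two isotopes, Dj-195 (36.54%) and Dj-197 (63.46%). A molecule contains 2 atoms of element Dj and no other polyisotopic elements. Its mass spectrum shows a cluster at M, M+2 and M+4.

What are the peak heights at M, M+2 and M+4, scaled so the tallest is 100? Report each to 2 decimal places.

28.79 : 100.00 : 86.84

Expanding (0.3654 + 0.6346)^2:
P(M) = 0.3654^2 = 0.133517
P(M+2) = 2 × 0.3654^1 × 0.6346^1 = 0.463766
P(M+4) = 0.6346^2 = 0.402717
The M+2 peak is largest (0.463766); scaling to 100 gives 28.79 : 100.00 : 86.84.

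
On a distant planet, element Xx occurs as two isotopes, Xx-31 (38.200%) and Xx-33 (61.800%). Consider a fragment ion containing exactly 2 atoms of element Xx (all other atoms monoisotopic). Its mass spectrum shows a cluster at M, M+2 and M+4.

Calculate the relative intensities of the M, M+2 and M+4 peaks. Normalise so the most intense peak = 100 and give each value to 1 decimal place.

Each Xx atom is independently Xx-31 (p = 0.38200) or Xx-33 (q = 0.61800); the cluster is the binomial expansion (p + q)^2.
P(M) = 0.38200^2 = 0.145924
P(M+2) = 2 × 0.38200^1 × 0.61800^1 = 0.472152
P(M+4) = 0.61800^2 = 0.381924
The M+2 peak is largest (0.472152); scaling to 100 gives 30.9 : 100.0 : 80.9.

30.9 : 100.0 : 80.9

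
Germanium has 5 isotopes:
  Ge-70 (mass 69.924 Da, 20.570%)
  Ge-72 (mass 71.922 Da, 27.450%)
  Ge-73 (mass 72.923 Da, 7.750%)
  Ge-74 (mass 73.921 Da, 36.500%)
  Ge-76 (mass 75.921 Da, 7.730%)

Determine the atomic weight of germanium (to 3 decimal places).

72.627 Da

Average mass = Σ (abundance × isotope mass) = 0.20570 × 69.924 + 0.27450 × 71.922 + 0.07750 × 72.923 + 0.36500 × 73.921 + 0.07730 × 75.921
= 14.3834 + 19.7426 + 5.6515 + 26.9812 + 5.8687 = 72.6274 Da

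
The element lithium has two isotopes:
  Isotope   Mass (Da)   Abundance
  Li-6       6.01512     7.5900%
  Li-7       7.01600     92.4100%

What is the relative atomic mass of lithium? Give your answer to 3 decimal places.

6.940 Da

Weight each isotope mass by its fractional abundance: 0.075900 × 6.01512 + 0.924100 × 7.01600
= 0.456548 + 6.483486 = 6.940034 Da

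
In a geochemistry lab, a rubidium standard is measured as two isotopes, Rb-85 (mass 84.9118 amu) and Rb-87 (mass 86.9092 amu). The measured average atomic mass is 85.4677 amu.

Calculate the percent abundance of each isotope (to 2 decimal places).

With x = fraction of Rb-85 (so Rb-87 is 1 − x):
84.9118·x + 86.9092·(1 − x) = 85.4677
(84.9118 − 86.9092)·x = 85.4677 − 86.9092
x = -1.4415 / -1.9974 = 0.72169 → 72.17% Rb-85, 27.83% Rb-87.

Rb-85: 72.17%, Rb-87: 27.83%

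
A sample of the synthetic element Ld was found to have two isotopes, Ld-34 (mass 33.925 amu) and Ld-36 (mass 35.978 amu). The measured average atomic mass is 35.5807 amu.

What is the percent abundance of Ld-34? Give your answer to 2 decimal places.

With x = fraction of Ld-34 (so Ld-36 is 1 − x):
33.925·x + 35.978·(1 − x) = 35.5807
(33.925 − 35.978)·x = 35.5807 − 35.978
x = -0.3973 / -2.053 = 0.19352 → 19.35% Ld-34, 80.65% Ld-36.

19.35%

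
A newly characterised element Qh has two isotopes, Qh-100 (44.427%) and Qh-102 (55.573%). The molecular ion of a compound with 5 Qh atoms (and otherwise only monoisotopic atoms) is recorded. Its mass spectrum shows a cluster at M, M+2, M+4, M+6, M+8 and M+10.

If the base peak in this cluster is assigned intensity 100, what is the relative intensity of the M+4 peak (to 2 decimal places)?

Term probabilities: M 0.0173, M+2 0.1082, M+4 0.2708, M+6 0.3388, M+8 0.2119, M+10 0.0530. Base peak = M+6.
P(M+6) = C(5,3) × 0.44427^2 × 0.55573^3 = 10 × 0.19737583 × 0.17162934 = 0.338755 (base)
P(M+4) = C(5,2) × 0.44427^3 × 0.55573^2 = 10 × 0.08768816 × 0.30883583 = 0.270812
Relative intensity = 0.270812 / 0.338755 × 100 = 79.94

79.94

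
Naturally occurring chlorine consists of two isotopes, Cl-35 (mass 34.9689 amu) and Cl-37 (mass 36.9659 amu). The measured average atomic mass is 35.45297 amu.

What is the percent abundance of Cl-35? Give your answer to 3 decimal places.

75.760%

Writing the weighted mean with unknown fraction x of Cl-35:
34.9689·x + 36.9659·(1 − x) = 35.45297
(34.9689 − 36.9659)·x = 35.45297 − 36.9659
x = -1.51293 / -1.9970 = 0.75760 → 75.760% Cl-35, 24.240% Cl-37.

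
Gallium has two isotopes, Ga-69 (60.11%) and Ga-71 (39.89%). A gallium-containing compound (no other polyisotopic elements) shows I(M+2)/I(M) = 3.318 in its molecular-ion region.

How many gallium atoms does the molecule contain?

5

With n Ga atoms, P(M+2)/P(M) = C(n,1)·p^(n−1)q / p^n = n·q/p = n · 0.3989/0.6011.
n = 3.318 × 0.6011/0.3989 = 5.00 ≈ 5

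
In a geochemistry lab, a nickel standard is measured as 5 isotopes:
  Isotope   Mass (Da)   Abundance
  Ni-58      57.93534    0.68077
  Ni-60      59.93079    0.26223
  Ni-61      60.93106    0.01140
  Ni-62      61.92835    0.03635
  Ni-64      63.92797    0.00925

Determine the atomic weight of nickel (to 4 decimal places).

58.6933 Da

The abundance-weighted mean is 0.68077 × 57.93534 + 0.26223 × 59.93079 + 0.01140 × 60.93106 + 0.03635 × 61.92835 + 0.00925 × 63.92797
= 39.440641 + 15.715651 + 0.694614 + 2.251096 + 0.591334 = 58.693336 Da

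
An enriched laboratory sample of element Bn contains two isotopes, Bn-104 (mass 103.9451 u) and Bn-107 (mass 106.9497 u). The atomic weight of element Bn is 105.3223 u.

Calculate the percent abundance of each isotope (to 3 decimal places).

With x = fraction of Bn-104 (so Bn-107 is 1 − x):
103.9451·x + 106.9497·(1 − x) = 105.3223
(103.9451 − 106.9497)·x = 105.3223 − 106.9497
x = -1.6274 / -3.0046 = 0.54164 → 54.164% Bn-104, 45.836% Bn-107.

Bn-104: 54.164%, Bn-107: 45.836%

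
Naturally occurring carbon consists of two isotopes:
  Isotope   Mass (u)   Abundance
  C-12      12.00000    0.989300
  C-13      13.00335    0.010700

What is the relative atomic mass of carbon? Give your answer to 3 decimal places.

12.011 u

The abundance-weighted mean is 0.989300 × 12.00000 + 0.010700 × 13.00335
= 11.871600 + 0.139136 = 12.010736 u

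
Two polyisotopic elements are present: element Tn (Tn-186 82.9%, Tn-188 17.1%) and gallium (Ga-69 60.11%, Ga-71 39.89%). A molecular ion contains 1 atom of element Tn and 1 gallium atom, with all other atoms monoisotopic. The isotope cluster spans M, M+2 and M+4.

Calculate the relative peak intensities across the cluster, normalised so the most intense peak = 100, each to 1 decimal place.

100.0 : 87.0 : 13.7

Element Tn pattern (n=1): 0.8290 : 0.1710
Gallium pattern (n=1): 0.6011 : 0.3989
Convolve the two distributions (both contribute in 2-u steps):
  M: 0.8290×0.6011 = 0.498312
  M+2: 0.8290×0.3989 + 0.1710×0.6011 = 0.433476
  M+4: 0.1710×0.3989 = 0.068212
Scale to base peak (0.498312) = 100: 100.0 : 87.0 : 13.7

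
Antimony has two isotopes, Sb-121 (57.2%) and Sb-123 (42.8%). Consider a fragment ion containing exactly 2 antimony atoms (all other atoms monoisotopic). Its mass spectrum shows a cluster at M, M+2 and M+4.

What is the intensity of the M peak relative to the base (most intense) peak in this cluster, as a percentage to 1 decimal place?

66.8%

(0.572 + 0.428)^2 gives M 0.3272, M+2 0.4896, M+4 0.1832; the largest is M+2.
P(M+2) = C(2,1) × 0.572^1 × 0.428^1 = 2 × 0.5720 × 0.4280 = 0.489632 (base)
P(M) = C(2,0) × 0.572^2 × 0.428^0 = 1 × 0.327184 × 1.0000 = 0.327184
Relative intensity = 0.327184 / 0.489632 × 100 = 66.8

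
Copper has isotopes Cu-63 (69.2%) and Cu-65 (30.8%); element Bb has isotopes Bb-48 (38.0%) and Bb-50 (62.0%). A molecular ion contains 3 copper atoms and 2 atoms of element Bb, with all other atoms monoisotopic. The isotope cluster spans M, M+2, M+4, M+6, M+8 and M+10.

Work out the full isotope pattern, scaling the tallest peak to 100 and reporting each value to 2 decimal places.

13.13 : 60.40 : 100.00 : 73.32 : 24.56 : 3.08

Copper pattern (n=3): 0.33137389 : 0.44247034 : 0.19693766 : 0.02921811
Element Bb pattern (n=2): 0.1444 : 0.4712 : 0.3844
Convolve the two distributions (both contribute in 2-u steps):
  M: 0.33137389×0.1444 = 0.047850
  M+2: 0.33137389×0.4712 + 0.44247034×0.1444 = 0.220036
  M+4: 0.33137389×0.3844 + 0.44247034×0.4712 + 0.19693766×0.1444 = 0.364310
  M+6: 0.44247034×0.3844 + 0.19693766×0.4712 + 0.02921811×0.1444 = 0.267102
  M+8: 0.19693766×0.3844 + 0.02921811×0.4712 = 0.089470
  M+10: 0.02921811×0.3844 = 0.011231
Scale to base peak (0.364310) = 100: 13.13 : 60.40 : 100.00 : 73.32 : 24.56 : 3.08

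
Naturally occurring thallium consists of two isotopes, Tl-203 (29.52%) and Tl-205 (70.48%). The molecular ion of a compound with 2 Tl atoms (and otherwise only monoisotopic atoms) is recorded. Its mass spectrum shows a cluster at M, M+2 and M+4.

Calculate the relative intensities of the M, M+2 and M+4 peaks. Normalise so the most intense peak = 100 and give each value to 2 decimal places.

17.54 : 83.77 : 100.00

The 2 Tl atoms are independent, so intensities follow the terms of (0.2952 + 0.7048)^2.
P(M) = 0.2952^2 = 0.087143
P(M+2) = 2 × 0.2952^1 × 0.7048^1 = 0.416114
P(M+4) = 0.7048^2 = 0.496743
The M+4 peak is largest (0.496743); scaling to 100 gives 17.54 : 83.77 : 100.00.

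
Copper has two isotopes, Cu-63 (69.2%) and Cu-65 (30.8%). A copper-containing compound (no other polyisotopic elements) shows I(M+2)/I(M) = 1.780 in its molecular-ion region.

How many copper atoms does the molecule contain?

The M+2/M ratio from n Cu atoms is n · q/p = n · 0.308/0.692.
n = 1.780 × 0.692/0.308 = 4.00 ≈ 4

4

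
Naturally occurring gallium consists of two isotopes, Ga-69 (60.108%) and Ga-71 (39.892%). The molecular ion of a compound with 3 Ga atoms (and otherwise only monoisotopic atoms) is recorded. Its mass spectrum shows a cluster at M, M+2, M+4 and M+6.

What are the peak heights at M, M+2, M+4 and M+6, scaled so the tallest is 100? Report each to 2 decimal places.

The 3 Ga atoms are independent, so intensities follow the terms of (0.60108 + 0.39892)^3.
P(M) = 0.60108^3 = 0.217169
P(M+2) = 3 × 0.60108^2 × 0.39892^1 = 0.432386
P(M+4) = 3 × 0.60108^1 × 0.39892^2 = 0.286963
P(M+6) = 0.39892^3 = 0.063483
The M+2 peak is largest (0.432386); scaling to 100 gives 50.23 : 100.00 : 66.37 : 14.68.

50.23 : 100.00 : 66.37 : 14.68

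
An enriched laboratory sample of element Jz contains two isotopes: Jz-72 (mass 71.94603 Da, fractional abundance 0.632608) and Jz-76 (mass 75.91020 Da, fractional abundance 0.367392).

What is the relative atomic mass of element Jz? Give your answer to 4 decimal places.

73.4024 Da

The abundance-weighted mean is 0.632608 × 71.94603 + 0.367392 × 75.91020
= 45.513634 + 27.888800 = 73.402434 Da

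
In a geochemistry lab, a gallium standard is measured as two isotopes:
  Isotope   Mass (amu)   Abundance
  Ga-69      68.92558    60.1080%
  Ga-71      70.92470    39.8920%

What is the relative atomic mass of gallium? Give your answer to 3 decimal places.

Ar = Σ fᵢ·mᵢ = 0.601080 × 68.92558 + 0.398920 × 70.92470
= 41.429788 + 28.293281 = 69.723069 amu

69.723 amu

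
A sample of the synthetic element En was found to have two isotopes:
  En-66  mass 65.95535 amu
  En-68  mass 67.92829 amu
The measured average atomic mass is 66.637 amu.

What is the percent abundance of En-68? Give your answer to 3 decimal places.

Let x be the fractional abundance of En-66; then En-68 has abundance 1 − x.
65.95535·x + 67.92829·(1 − x) = 66.637
(65.95535 − 67.92829)·x = 66.637 − 67.92829
x = -1.29129 / -1.97294 = 0.65450 → 65.450% En-66, 34.550% En-68.

34.550%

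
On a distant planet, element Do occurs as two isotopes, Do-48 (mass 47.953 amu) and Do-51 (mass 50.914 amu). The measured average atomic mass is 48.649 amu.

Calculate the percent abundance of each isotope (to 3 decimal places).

Do-48: 76.494%, Do-51: 23.506%

Let x be the fractional abundance of Do-48; then Do-51 has abundance 1 − x.
47.953·x + 50.914·(1 − x) = 48.649
(47.953 − 50.914)·x = 48.649 − 50.914
x = -2.265 / -2.961 = 0.76494 → 76.494% Do-48, 23.506% Do-51.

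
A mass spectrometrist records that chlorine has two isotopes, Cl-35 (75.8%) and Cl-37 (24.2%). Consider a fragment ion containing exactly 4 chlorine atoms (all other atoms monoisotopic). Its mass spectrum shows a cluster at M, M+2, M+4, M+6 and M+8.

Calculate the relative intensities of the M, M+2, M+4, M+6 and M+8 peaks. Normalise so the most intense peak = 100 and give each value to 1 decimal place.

78.3 : 100.0 : 47.9 : 10.2 : 0.8

Each Cl atom is independently Cl-35 (p = 0.758) or Cl-37 (q = 0.242); the cluster is the binomial expansion (p + q)^4.
P(M) = 0.758^4 = 0.330124
P(M+2) = 4 × 0.758^3 × 0.242^1 = 0.421583
P(M+4) = 6 × 0.758^2 × 0.242^2 = 0.201893
P(M+6) = 4 × 0.758^1 × 0.242^3 = 0.042971
P(M+8) = 0.242^4 = 0.003430
The M+2 peak is largest (0.421583); scaling to 100 gives 78.3 : 100.0 : 47.9 : 10.2 : 0.8.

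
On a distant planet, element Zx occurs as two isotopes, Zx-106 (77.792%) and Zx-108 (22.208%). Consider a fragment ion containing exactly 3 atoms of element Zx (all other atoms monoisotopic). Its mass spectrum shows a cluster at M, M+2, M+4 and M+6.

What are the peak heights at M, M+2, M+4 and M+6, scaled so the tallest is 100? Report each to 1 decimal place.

100.0 : 85.6 : 24.4 : 2.3

The 3 Zx atoms are independent, so intensities follow the terms of (0.77792 + 0.22208)^3.
P(M) = 0.77792^3 = 0.470766
P(M+2) = 3 × 0.77792^2 × 0.22208^1 = 0.403181
P(M+4) = 3 × 0.77792^1 × 0.22208^2 = 0.115100
P(M+6) = 0.22208^3 = 0.010953
The M peak is largest (0.470766); scaling to 100 gives 100.0 : 85.6 : 24.4 : 2.3.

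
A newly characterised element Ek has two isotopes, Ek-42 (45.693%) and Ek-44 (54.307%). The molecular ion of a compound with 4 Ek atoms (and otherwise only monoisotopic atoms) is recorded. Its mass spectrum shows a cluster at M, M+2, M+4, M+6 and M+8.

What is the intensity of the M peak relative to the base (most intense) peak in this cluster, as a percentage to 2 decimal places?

Term probabilities: M 0.0436, M+2 0.2072, M+4 0.3695, M+6 0.2927, M+8 0.0870. Base peak = M+4.
P(M+4) = C(4,2) × 0.45693^2 × 0.54307^2 = 6 × 0.20878502 × 0.29492502 = 0.369456 (base)
P(M) = C(4,0) × 0.45693^4 × 0.54307^0 = 1 × 0.04359119 × 1.0000 = 0.043591
Relative intensity = 0.043591 / 0.369456 × 100 = 11.80

11.80%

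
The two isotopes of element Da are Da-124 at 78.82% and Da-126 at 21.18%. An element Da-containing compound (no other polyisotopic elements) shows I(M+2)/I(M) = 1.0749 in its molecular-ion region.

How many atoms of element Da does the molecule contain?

The M+2/M ratio from n Da atoms is n · q/p = n · 0.2118/0.7882.
n = 1.0749 × 0.7882/0.2118 = 4.00 ≈ 4

4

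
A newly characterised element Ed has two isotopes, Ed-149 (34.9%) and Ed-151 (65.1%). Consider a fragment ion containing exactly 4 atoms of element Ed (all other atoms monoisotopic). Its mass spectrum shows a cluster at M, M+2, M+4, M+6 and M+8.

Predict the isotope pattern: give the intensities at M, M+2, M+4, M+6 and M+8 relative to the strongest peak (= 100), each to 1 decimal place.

3.9 : 28.7 : 80.4 : 100.0 : 46.6

Expanding (0.349 + 0.651)^4:
P(M) = 0.349^4 = 0.014835
P(M+2) = 4 × 0.349^3 × 0.651^1 = 0.110692
P(M+4) = 6 × 0.349^2 × 0.651^2 = 0.309716
P(M+6) = 4 × 0.349^1 × 0.651^3 = 0.385149
P(M+8) = 0.651^4 = 0.179607
The M+6 peak is largest (0.385149); scaling to 100 gives 3.9 : 28.7 : 80.4 : 100.0 : 46.6.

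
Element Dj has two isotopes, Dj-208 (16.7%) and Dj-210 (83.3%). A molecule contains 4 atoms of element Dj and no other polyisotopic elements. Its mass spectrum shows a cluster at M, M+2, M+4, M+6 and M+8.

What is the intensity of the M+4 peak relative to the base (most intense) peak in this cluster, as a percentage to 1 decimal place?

24.1%

Term probabilities: M 0.0008, M+2 0.0155, M+4 0.1161, M+6 0.3861, M+8 0.4815. Base peak = M+8.
P(M+8) = C(4,4) × 0.167^0 × 0.833^4 = 1 × 1.0000 × 0.48148194 = 0.481482 (base)
P(M+4) = C(4,2) × 0.167^2 × 0.833^2 = 6 × 0.027889 × 0.693889 = 0.116111
Relative intensity = 0.116111 / 0.481482 × 100 = 24.1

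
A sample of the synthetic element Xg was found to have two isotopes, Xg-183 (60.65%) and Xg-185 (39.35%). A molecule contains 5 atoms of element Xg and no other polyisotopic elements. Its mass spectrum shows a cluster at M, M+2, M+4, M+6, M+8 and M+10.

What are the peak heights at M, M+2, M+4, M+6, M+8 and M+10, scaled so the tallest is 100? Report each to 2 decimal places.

23.76 : 77.06 : 100.00 : 64.88 : 21.05 : 2.73

Expanding (0.6065 + 0.3935)^5:
P(M) = 0.6065^5 = 0.082064
P(M+2) = 5 × 0.6065^4 × 0.3935^1 = 0.266218
P(M+4) = 10 × 0.6065^3 × 0.3935^2 = 0.345447
P(M+6) = 10 × 0.6065^2 × 0.3935^3 = 0.224128
P(M+8) = 5 × 0.6065^1 × 0.3935^4 = 0.072708
P(M+10) = 0.3935^5 = 0.009435
The M+4 peak is largest (0.345447); scaling to 100 gives 23.76 : 77.06 : 100.00 : 64.88 : 21.05 : 2.73.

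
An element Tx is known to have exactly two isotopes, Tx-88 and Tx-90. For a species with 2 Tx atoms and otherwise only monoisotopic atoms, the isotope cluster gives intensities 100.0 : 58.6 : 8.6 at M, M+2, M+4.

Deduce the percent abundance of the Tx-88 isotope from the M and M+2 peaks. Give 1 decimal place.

If p is the fraction of Tx that is Tx-88, then I(M+2)/I(M) = [C(2,1)·p^1·(1−p)] / p^2 = 2·(1−p)/p = 58.6/100.0 = 0.5860
(1−p)/p = 0.5860/2 = 0.2930  ⇒  p = 1/(1 + 0.2930) = 0.7734
Tx-88: 77.3%, Tx-90: 22.7%.

77.3%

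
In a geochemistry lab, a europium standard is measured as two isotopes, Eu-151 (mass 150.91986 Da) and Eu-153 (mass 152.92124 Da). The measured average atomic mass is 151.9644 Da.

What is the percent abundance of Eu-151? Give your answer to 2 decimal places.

47.81%

With x = fraction of Eu-151 (so Eu-153 is 1 − x):
150.91986·x + 152.92124·(1 − x) = 151.9644
(150.91986 − 152.92124)·x = 151.9644 − 152.92124
x = -0.95684 / -2.00138 = 0.47809 → 47.81% Eu-151, 52.19% Eu-153.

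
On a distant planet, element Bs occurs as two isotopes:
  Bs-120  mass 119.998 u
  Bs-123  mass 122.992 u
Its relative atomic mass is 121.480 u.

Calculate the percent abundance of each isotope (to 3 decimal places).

Bs-120: 50.501%, Bs-123: 49.499%

Writing the weighted mean with unknown fraction x of Bs-120:
119.998·x + 122.992·(1 − x) = 121.480
(119.998 − 122.992)·x = 121.480 − 122.992
x = -1.512 / -2.994 = 0.50501 → 50.501% Bs-120, 49.499% Bs-123.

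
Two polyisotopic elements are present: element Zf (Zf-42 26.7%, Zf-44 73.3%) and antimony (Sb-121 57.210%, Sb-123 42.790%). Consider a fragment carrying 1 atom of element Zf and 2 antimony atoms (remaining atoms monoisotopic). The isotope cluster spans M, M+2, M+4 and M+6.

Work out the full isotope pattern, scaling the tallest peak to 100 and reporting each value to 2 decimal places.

21.43 : 90.89 : 100.00 : 32.91

Element Zf pattern (n=1): 0.2670 : 0.7330
Antimony pattern (n=2): 0.32729841 : 0.48960318 : 0.18309841
Convolve the two distributions (both contribute in 2-u steps):
  M: 0.2670×0.32729841 = 0.087389
  M+2: 0.2670×0.48960318 + 0.7330×0.32729841 = 0.370634
  M+4: 0.2670×0.18309841 + 0.7330×0.48960318 = 0.407766
  M+6: 0.7330×0.18309841 = 0.134211
Scale to base peak (0.407766) = 100: 21.43 : 90.89 : 100.00 : 32.91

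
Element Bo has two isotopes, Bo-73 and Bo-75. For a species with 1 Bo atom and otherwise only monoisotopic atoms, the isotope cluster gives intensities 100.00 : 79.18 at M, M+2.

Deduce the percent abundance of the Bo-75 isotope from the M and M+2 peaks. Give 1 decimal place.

44.2%

Write p for the Bo-73 fraction. I(M+2)/I(M) = [C(1,1)·p^0·(1−p)] / p^1 = 1·(1−p)/p = 79.18/100.00 = 0.7918
(1−p)/p = 0.7918/1 = 0.7918  ⇒  p = 1/(1 + 0.7918) = 0.5581
Bo-73: 55.8%, Bo-75: 44.2%.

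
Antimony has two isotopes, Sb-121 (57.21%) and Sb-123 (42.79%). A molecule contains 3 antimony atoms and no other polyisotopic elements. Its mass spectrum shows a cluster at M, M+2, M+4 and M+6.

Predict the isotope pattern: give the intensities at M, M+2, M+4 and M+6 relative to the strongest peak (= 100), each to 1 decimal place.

44.6 : 100.0 : 74.8 : 18.6

Expanding (0.5721 + 0.4279)^3:
P(M) = 0.5721^3 = 0.187247
P(M+2) = 3 × 0.5721^2 × 0.4279^1 = 0.420153
P(M+4) = 3 × 0.5721^1 × 0.4279^2 = 0.314252
P(M+6) = 0.4279^3 = 0.078348
The M+2 peak is largest (0.420153); scaling to 100 gives 44.6 : 100.0 : 74.8 : 18.6.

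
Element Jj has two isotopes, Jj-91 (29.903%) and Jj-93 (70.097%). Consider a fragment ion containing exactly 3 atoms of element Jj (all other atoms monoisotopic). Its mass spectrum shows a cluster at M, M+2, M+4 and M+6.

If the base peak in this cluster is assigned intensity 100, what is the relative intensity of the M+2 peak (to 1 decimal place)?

Term probabilities: M 0.0267, M+2 0.1880, M+4 0.4408, M+6 0.3444. Base peak = M+4.
P(M+4) = C(3,2) × 0.29903^1 × 0.70097^2 = 3 × 0.29903 × 0.49135894 = 0.440793 (base)
P(M+2) = C(3,1) × 0.29903^2 × 0.70097^1 = 3 × 0.08941894 × 0.70097 = 0.188040
Relative intensity = 0.188040 / 0.440793 × 100 = 42.7

42.7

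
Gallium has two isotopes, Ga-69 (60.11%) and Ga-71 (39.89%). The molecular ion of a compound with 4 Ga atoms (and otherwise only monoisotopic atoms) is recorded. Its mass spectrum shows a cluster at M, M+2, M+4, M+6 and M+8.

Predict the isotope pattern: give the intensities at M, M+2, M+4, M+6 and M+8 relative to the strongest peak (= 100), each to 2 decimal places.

37.67 : 100.00 : 99.54 : 44.04 : 7.31

Each Ga atom is independently Ga-69 (p = 0.6011) or Ga-71 (q = 0.3989); the cluster is the binomial expansion (p + q)^4.
P(M) = 0.6011^4 = 0.130553
P(M+2) = 4 × 0.6011^3 × 0.3989^1 = 0.346549
P(M+4) = 6 × 0.6011^2 × 0.3989^2 = 0.344963
P(M+6) = 4 × 0.6011^1 × 0.3989^3 = 0.152616
P(M+8) = 0.3989^4 = 0.025320
The M+2 peak is largest (0.346549); scaling to 100 gives 37.67 : 100.00 : 99.54 : 44.04 : 7.31.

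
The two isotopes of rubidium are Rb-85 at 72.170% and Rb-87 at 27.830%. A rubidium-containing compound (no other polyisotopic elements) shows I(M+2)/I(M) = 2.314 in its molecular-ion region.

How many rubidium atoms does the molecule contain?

For n independent Rb atoms, I(M+2)/I(M) = n · (abundance Rb-87) / (abundance Rb-85) = n · 0.27830/0.72170.
n = 2.314 × 0.72170/0.27830 = 6.00 ≈ 6

6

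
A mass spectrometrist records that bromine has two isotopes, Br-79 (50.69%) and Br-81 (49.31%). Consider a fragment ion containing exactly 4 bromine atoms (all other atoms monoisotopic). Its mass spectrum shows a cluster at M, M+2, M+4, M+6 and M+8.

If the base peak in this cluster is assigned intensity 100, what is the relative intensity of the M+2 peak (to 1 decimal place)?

Term probabilities: M 0.0660, M+2 0.2569, M+4 0.3749, M+6 0.2431, M+8 0.0591. Base peak = M+4.
P(M+4) = C(4,2) × 0.5069^2 × 0.4931^2 = 6 × 0.25694761 × 0.24314761 = 0.374857 (base)
P(M+2) = C(4,1) × 0.5069^3 × 0.4931^1 = 4 × 0.13024674 × 0.4931 = 0.256899
Relative intensity = 0.256899 / 0.374857 × 100 = 68.5

68.5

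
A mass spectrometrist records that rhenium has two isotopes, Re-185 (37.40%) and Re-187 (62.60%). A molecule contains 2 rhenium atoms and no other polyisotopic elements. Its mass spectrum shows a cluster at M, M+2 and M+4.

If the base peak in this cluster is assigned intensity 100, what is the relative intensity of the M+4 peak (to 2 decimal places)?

Term probabilities: M 0.1399, M+2 0.4682, M+4 0.3919. Base peak = M+2.
P(M+2) = C(2,1) × 0.3740^1 × 0.6260^1 = 2 × 0.3740 × 0.6260 = 0.468248 (base)
P(M+4) = C(2,2) × 0.3740^0 × 0.6260^2 = 1 × 1.0000 × 0.391876 = 0.391876
Relative intensity = 0.391876 / 0.468248 × 100 = 83.69

83.69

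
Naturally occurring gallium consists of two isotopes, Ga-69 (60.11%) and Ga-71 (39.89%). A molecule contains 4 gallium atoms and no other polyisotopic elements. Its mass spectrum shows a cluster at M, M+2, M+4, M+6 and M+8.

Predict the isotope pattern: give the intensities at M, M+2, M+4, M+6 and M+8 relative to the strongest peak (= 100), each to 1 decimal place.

37.7 : 100.0 : 99.5 : 44.0 : 7.3

Expanding (0.6011 + 0.3989)^4:
P(M) = 0.6011^4 = 0.130553
P(M+2) = 4 × 0.6011^3 × 0.3989^1 = 0.346549
P(M+4) = 6 × 0.6011^2 × 0.3989^2 = 0.344963
P(M+6) = 4 × 0.6011^1 × 0.3989^3 = 0.152616
P(M+8) = 0.3989^4 = 0.025320
The M+2 peak is largest (0.346549); scaling to 100 gives 37.7 : 100.0 : 99.5 : 44.0 : 7.3.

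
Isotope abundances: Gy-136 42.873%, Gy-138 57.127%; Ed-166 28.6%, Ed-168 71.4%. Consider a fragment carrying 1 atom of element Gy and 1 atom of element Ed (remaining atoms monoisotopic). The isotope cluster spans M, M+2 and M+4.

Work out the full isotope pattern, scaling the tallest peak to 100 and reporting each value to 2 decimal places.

26.12 : 100.00 : 86.88

Element Gy pattern (n=1): 0.42873 : 0.57127
Element Ed pattern (n=1): 0.2860 : 0.7140
Convolve the two distributions (both contribute in 2-u steps):
  M: 0.42873×0.2860 = 0.122617
  M+2: 0.42873×0.7140 + 0.57127×0.2860 = 0.469496
  M+4: 0.57127×0.7140 = 0.407887
Scale to base peak (0.469496) = 100: 26.12 : 100.00 : 86.88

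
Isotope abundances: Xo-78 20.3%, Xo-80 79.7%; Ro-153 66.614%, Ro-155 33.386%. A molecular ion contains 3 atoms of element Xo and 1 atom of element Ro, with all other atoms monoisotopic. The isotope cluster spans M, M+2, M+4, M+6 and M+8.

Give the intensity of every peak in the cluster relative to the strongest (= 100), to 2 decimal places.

1.19 : 14.67 : 62.31 : 100.00 : 36.24

Element Xo pattern (n=3): 0.00836543 : 0.09853072 : 0.38684228 : 0.50626157
Element Ro pattern (n=1): 0.66614 : 0.33386
Convolve the two distributions (both contribute in 2-u steps):
  M: 0.00836543×0.66614 = 0.005573
  M+2: 0.00836543×0.33386 + 0.09853072×0.66614 = 0.068428
  M+4: 0.09853072×0.33386 + 0.38684228×0.66614 = 0.290587
  M+6: 0.38684228×0.33386 + 0.50626157×0.66614 = 0.466392
  M+8: 0.50626157×0.33386 = 0.169020
Scale to base peak (0.466392) = 100: 1.19 : 14.67 : 62.31 : 100.00 : 36.24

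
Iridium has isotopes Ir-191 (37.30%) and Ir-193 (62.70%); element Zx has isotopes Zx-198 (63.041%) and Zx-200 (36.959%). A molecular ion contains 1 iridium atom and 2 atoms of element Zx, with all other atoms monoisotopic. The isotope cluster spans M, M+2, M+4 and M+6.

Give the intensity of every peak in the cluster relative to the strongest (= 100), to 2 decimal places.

Iridium pattern (n=1): 0.3730 : 0.6270
Element Zx pattern (n=2): 0.39741677 : 0.46598646 : 0.13659677
Convolve the two distributions (both contribute in 2-u steps):
  M: 0.3730×0.39741677 = 0.148236
  M+2: 0.3730×0.46598646 + 0.6270×0.39741677 = 0.422993
  M+4: 0.3730×0.13659677 + 0.6270×0.46598646 = 0.343124
  M+6: 0.6270×0.13659677 = 0.085646
Scale to base peak (0.422993) = 100: 35.04 : 100.00 : 81.12 : 20.25

35.04 : 100.00 : 81.12 : 20.25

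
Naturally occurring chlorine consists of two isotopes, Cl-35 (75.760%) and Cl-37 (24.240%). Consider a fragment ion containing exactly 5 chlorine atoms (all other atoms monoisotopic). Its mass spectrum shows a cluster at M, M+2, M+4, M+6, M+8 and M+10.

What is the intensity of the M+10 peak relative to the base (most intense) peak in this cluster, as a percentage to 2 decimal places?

0.21%

Term probabilities: M 0.2496, M+2 0.3993, M+4 0.2555, M+6 0.0817, M+8 0.0131, M+10 0.0008. Base peak = M+2.
P(M+2) = C(5,1) × 0.75760^4 × 0.24240^1 = 5 × 0.32942751 × 0.2424 = 0.399266 (base)
P(M+10) = C(5,5) × 0.75760^0 × 0.24240^5 = 1 × 1.0000 × 0.00083688 = 0.000837
Relative intensity = 0.000837 / 0.399266 × 100 = 0.21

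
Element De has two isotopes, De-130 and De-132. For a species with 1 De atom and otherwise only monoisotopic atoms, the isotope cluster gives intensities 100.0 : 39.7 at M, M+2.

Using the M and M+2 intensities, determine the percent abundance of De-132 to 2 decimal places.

28.42%

If p is the fraction of De that is De-130, then I(M+2)/I(M) = [C(1,1)·p^0·(1−p)] / p^1 = 1·(1−p)/p = 39.7/100.0 = 0.3970
(1−p)/p = 0.3970/1 = 0.3970  ⇒  p = 1/(1 + 0.3970) = 0.7158
De-130: 71.58%, De-132: 28.42%.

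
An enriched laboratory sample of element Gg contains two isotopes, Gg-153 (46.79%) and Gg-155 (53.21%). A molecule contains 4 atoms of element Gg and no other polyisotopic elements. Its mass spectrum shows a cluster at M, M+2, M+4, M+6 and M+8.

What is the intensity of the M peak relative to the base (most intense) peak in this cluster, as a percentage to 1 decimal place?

12.9%

Term probabilities: M 0.0479, M+2 0.2180, M+4 0.3719, M+6 0.2820, M+8 0.0802. Base peak = M+4.
P(M+4) = C(4,2) × 0.4679^2 × 0.5321^2 = 6 × 0.21893041 × 0.28313041 = 0.371915 (base)
P(M) = C(4,0) × 0.4679^4 × 0.5321^0 = 1 × 0.04793052 × 1.0000 = 0.047931
Relative intensity = 0.047931 / 0.371915 × 100 = 12.9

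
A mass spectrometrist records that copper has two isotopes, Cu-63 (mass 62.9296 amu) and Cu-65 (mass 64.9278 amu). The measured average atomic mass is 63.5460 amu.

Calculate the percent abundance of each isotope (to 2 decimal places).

Cu-63: 69.15%, Cu-65: 30.85%

Let x be the fractional abundance of Cu-63; then Cu-65 has abundance 1 − x.
62.9296·x + 64.9278·(1 − x) = 63.5460
(62.9296 − 64.9278)·x = 63.5460 − 64.9278
x = -1.3818 / -1.9982 = 0.69152 → 69.15% Cu-63, 30.85% Cu-65.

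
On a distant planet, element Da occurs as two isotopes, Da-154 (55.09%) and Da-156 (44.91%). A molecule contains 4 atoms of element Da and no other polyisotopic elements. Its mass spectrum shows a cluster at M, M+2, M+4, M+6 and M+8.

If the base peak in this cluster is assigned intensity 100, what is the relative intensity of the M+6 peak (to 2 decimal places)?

54.35

Term probabilities: M 0.0921, M+2 0.3003, M+4 0.3673, M+6 0.1996, M+8 0.0407. Base peak = M+4.
P(M+4) = C(4,2) × 0.5509^2 × 0.4491^2 = 6 × 0.30349081 × 0.20169081 = 0.367268 (base)
P(M+6) = C(4,3) × 0.5509^1 × 0.4491^3 = 4 × 0.5509 × 0.09057934 = 0.199601
Relative intensity = 0.199601 / 0.367268 × 100 = 54.35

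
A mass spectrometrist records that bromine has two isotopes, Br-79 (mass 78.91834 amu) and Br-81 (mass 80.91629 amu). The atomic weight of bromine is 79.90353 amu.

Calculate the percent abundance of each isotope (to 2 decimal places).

Br-79: 50.69%, Br-81: 49.31%

Let x be the fractional abundance of Br-79; then Br-81 has abundance 1 − x.
78.91834·x + 80.91629·(1 − x) = 79.90353
(78.91834 − 80.91629)·x = 79.90353 − 80.91629
x = -1.01276 / -1.99795 = 0.50690 → 50.69% Br-79, 49.31% Br-81.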